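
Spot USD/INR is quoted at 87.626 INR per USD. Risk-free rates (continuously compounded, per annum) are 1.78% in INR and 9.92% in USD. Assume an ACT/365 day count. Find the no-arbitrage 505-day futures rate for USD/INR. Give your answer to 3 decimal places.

F = S·e^((r_INR − r_USD)T) = 87.626 · e^((0.0178 − 0.0992) × 505/365)
= 87.626 · e^-0.112622 = 87.626 × 0.893488
F = 78.293 INR per USD

78.293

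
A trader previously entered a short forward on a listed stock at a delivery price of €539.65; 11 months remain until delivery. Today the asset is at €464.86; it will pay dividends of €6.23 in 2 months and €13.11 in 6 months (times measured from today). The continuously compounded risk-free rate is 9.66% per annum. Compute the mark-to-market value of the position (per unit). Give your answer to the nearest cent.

€47.68

PV(remaining dividends) I = 6.23·e^(−0.0966·2/12) + 13.11·e^(−0.0966·6/12) = 18.6223
Current forward F = (S − I)·e^(rT) = (464.86 − 18.6223)·e^(0.0966·11/12) = 446.2377 × 1.092589 = 487.5544
Value (long) = (F − K)·e^(−rT) = (487.5544 − 539.65) × 0.915257 = -47.6809
Short position value = −(long value) = €47.68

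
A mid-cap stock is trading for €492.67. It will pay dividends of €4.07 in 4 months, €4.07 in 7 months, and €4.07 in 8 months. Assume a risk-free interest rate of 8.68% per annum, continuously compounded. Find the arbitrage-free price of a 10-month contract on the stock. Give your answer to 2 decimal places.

€517.09

PV(dividends) I = 4.07·e^(−0.0868·4/12) + 4.07·e^(−0.0868·7/12) + 4.07·e^(−0.0868·8/12)
I = 3.9539 + 3.8691 + 3.8412 = 11.6642
F = (S − I)·e^(rT) = (492.67 − 11.6642) · e^(0.0868·10/12)
= 481.0058 · e^0.072333 = 481.0058 × 1.075013 = €517.09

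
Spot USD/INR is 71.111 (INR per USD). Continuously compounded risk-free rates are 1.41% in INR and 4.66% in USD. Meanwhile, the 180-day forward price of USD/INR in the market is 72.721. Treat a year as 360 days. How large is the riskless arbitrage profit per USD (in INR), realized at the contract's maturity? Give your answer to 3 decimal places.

Fair forward: F* = S·e^(carry·T), with carry = (r_INR − r_USD) = 0.0141 − 0.0466 = -0.0325
F* = 71.111 · e^(-0.0325 × 180/360) = 71.111 · e^-0.016250 = 71.111 × 0.983881 = 69.9648
Market 72.721 > fair 69.9648: forward overpriced → cash-and-carry (buy spot, short the forward).
At maturity, profit = |F_mkt − F*| = |72.721 − 69.9648| = 2.756 per USD (in INR)

2.756 per USD (in INR)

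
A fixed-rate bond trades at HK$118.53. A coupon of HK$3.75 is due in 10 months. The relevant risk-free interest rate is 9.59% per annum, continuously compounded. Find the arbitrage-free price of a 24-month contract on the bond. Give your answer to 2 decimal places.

HK$139.40

PV(coupons) I = 3.75·e^(−0.0959·10/12)
I = 3.4620
F = (S − I)·e^(rT) = (118.53 − 3.4620) · e^(0.0959·24/12)
= 115.0680 · e^0.191800 = 115.0680 × 1.211428 = HK$139.40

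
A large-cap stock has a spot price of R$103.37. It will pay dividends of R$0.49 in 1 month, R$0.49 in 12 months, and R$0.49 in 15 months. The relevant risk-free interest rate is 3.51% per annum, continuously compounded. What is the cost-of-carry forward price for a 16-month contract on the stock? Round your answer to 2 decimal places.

PV(dividends) I = 0.49·e^(−0.0351·1/12) + 0.49·e^(−0.0351·12/12) + 0.49·e^(−0.0351·15/12)
I = 0.4886 + 0.4731 + 0.4690 = 1.4307
F = (S − I)·e^(rT) = (103.37 − 1.4307) · e^(0.0351·16/12)
= 101.9393 · e^0.046800 = 101.9393 × 1.047912 = R$106.82

R$106.82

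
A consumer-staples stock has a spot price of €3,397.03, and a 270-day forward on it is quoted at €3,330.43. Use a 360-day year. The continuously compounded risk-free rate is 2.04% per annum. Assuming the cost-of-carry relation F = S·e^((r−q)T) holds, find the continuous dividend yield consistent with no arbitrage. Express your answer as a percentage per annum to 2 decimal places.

From F = S·e^((r−q)T): (r − q) = ln(F/S)/T
ln(3330.43/3397.03) = ln(0.980395) = -0.019800
(r − q) = -0.019800 / (270/360) = -0.026400
q = r − ln(F/S)/T = 0.0204 + 0.026400 = 0.046800
q = 4.68%

4.68%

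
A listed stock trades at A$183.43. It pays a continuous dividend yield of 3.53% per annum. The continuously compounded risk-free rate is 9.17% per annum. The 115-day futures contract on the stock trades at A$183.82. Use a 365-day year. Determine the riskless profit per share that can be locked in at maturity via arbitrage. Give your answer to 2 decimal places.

Fair futures: F* = S·e^(carry·T), with carry = (r − q) = 0.0917 − 0.0353 = 0.0564
F* = 183.43 · e^(0.0564 × 115/365) = 183.43 · e^0.017770 = 183.43 × 1.017929 = A$186.7187
Market A$183.82 < fair A$186.7187: forward underpriced → reverse cash-and-carry (short spot, go long the forward).
At maturity, profit = |F_mkt − F*| = |183.82 − 186.7187| = A$2.90 per share

A$2.90 per share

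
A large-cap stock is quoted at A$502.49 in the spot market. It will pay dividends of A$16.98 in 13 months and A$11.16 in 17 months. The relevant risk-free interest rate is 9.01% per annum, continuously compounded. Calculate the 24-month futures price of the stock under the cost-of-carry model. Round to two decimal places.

PV(dividends) I = 16.98·e^(−0.0901·13/12) + 11.16·e^(−0.0901·17/12)
I = 15.4009 + 9.8227 = 25.2236
F = (S − I)·e^(rT) = (502.49 − 25.2236) · e^(0.0901·24/12)
= 477.2664 · e^0.180200 = 477.2664 × 1.197457 = A$571.51

A$571.51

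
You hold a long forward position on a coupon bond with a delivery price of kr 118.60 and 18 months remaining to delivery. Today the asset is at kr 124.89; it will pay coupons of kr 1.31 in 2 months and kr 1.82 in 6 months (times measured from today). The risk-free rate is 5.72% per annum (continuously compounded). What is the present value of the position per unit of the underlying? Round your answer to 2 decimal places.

PV(remaining coupons) I = 1.31·e^(−0.0572·2/12) + 1.82·e^(−0.0572·6/12) = 3.0663
Current forward F = (S − I)·e^(rT) = (124.89 − 3.0663)·e^(0.0572·18/12) = 121.8237 × 1.089588 = 132.7376
Value (long) = (F − K)·e^(−rT) = (132.7376 − 118.60) × 0.917778 = 12.9752
Value = kr 12.98

kr 12.98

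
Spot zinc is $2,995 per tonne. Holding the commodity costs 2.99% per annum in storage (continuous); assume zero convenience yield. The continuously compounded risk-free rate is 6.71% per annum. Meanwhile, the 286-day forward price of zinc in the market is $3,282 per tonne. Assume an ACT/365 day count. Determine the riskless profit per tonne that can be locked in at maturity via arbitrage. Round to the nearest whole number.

Fair forward: F* = S·e^(carry·T), with carry = (r + u) = 0.0671 + 0.0299 = 0.0970
F* = 2995 · e^(0.0970 × 286/365) = 2995 · e^0.076005 = 2995 × 1.078968 = $3231.5092
Market $3282 > fair $3231.5092: forward overpriced → cash-and-carry (buy spot, short the forward).
At maturity, profit = |F_mkt − F*| = |3282 − 3231.5092| = $50 per tonne

$50 per tonne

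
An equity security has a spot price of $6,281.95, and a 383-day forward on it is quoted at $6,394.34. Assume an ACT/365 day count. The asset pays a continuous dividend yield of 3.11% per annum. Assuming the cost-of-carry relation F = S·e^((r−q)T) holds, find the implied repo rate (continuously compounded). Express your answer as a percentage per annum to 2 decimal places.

4.80%

From F = S·e^((r−q)T): (r − q) = ln(F/S)/T
ln(6394.34/6281.95) = ln(1.017891) = 0.017733
(r − q) = 0.017733 / (383/365) = 0.016900
r = ln(F/S)/T + q = 0.016900 + 0.0311 = 0.048000
r = 4.80%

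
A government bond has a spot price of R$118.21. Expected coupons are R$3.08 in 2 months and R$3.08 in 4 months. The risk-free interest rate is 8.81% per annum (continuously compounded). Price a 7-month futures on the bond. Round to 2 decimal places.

PV(coupons) I = 3.08·e^(−0.0881·2/12) + 3.08·e^(−0.0881·4/12)
I = 3.0351 + 2.9909 = 6.0260
F = (S − I)·e^(rT) = (118.21 − 6.0260) · e^(0.0881·7/12)
= 112.1840 · e^0.051392 = 112.1840 × 1.052735 = R$118.10

R$118.10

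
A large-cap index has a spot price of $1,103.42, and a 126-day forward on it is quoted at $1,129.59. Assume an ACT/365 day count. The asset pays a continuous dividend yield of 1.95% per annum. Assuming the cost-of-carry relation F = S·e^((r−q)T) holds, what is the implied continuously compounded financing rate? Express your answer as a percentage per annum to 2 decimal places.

From F = S·e^((r−q)T): (r − q) = ln(F/S)/T
ln(1129.59/1103.42) = ln(1.023717) = 0.023440
(r − q) = 0.023440 / (126/365) = 0.067902
r = ln(F/S)/T + q = 0.067902 + 0.0195 = 0.087402
r = 8.74%

8.74%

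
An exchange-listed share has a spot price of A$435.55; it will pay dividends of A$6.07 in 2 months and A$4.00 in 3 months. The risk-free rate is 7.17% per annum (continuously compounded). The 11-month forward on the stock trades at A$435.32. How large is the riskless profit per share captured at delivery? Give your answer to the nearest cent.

A$19.22 per share

PV(dividends) I = 6.07·e^(−0.0717·2/12) + 4.00·e^(−0.0717·3/12) = 9.9268
Fair forward F* = (S − I)·e^(rT) = (435.55 − 9.9268)·e^0.065725 = 425.6232 × 1.067933 = 454.5371
Market A$435.32 < fair 454.5371: forward underpriced → reverse cash-and-carry (short the stock, invest proceeds at r, pay the dividends, go long the forward).
Profit at T = |F_mkt − F*| = |435.32 − 454.5371| = A$19.22 per share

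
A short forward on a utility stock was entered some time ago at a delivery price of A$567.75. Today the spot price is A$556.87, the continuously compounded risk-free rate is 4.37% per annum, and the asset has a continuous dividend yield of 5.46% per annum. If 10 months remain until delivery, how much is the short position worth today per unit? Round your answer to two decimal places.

Current fair forward for the remaining 10 months: F = S·e^((r − q)·T), (r − q) = 0.0437 − 0.0546 = -0.0109
F = 556.87 · e^(-0.0109 × 10/12) = 556.87 × 0.990958 = 551.8348
Value of long forward = (F − K)·e^(−rT) = (551.8348 − 567.75) · e^(−0.0437·10/12)
= -15.9152 × 0.964238 = -15.35
Short position value = −(long value) = A$15.35

A$15.35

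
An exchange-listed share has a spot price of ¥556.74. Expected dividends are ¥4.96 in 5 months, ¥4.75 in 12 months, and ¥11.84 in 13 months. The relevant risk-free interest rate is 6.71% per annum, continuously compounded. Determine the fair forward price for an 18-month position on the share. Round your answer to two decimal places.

PV(dividends) I = 4.96·e^(−0.0671·5/12) + 4.75·e^(−0.0671·12/12) + 11.84·e^(−0.0671·13/12)
I = 4.8232 + 4.4417 + 11.0099 = 20.2748
F = (S − I)·e^(rT) = (556.74 − 20.2748) · e^(0.0671·18/12)
= 536.4652 · e^0.100650 = 536.4652 × 1.105890 = ¥593.27

¥593.27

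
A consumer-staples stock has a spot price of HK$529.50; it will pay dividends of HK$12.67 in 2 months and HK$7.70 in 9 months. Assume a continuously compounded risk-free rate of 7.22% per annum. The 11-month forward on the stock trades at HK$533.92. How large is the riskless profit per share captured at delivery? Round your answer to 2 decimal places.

HK$10.64 per share

PV(dividends) I = 12.67·e^(−0.0722·2/12) + 7.70·e^(−0.0722·9/12) = 19.8126
Fair forward F* = (S − I)·e^(rT) = (529.50 − 19.8126)·e^0.066183 = 509.6874 × 1.068422 = 544.5612
Market HK$533.92 < fair 544.5612: forward underpriced → reverse cash-and-carry (short the stock, invest proceeds at r, pay the dividends, go long the forward).
Profit at T = |F_mkt − F*| = |533.92 − 544.5612| = HK$10.64 per share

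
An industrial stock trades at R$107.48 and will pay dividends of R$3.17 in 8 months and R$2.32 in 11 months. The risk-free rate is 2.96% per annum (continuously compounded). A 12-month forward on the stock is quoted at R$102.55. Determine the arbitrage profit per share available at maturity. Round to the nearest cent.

R$2.63 per share

PV(dividends) I = 3.17·e^(−0.0296·8/12) + 2.32·e^(−0.0296·11/12) = 5.3660
Fair forward F* = (S − I)·e^(rT) = (107.48 − 5.3660)·e^0.029600 = 102.1140 × 1.030042 = 105.1817
Market R$102.55 < fair 105.1817: forward underpriced → reverse cash-and-carry (short the stock, invest proceeds at r, pay the dividends, go long the forward).
Profit at T = |F_mkt − F*| = |102.55 − 105.1817| = R$2.63 per share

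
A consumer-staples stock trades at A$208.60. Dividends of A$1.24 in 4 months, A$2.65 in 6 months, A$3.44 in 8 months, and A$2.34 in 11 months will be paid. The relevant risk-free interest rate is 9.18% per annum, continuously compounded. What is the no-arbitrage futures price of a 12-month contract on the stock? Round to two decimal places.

PV(dividends) I = 1.24·e^(−0.0918·4/12) + 2.65·e^(−0.0918·6/12) + 3.44·e^(−0.0918·8/12) + 2.34·e^(−0.0918·11/12)
I = 1.2026 + 2.5311 + 3.2358 + 2.1511 = 9.1206
F = (S − I)·e^(rT) = (208.60 − 9.1206) · e^(0.0918·12/12)
= 199.4794 · e^0.091800 = 199.4794 × 1.096146 = A$218.66

A$218.66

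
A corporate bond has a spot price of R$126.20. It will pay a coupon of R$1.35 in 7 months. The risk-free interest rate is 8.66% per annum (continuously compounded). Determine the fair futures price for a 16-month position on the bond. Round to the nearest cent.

R$140.21

PV(coupons) I = 1.35·e^(−0.0866·7/12)
I = 1.2835
F = (S − I)·e^(rT) = (126.20 − 1.2835) · e^(0.0866·16/12)
= 124.9165 · e^0.115467 = 124.9165 × 1.122397 = R$140.21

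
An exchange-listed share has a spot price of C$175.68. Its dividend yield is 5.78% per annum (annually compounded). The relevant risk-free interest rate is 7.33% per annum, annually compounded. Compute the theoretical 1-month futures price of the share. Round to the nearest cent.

C$175.89

F = S · (1+r)^T / (1+q)^T
= 175.68 × 1.005912 / 1.004694 = 175.68 × 1.001212
F = C$175.89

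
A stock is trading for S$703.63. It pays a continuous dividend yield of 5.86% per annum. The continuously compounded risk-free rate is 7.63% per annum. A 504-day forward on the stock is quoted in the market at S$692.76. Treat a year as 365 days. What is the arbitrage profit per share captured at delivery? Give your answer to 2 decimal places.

S$28.28 per share

Fair forward: F* = S·e^(carry·T), with carry = (r − q) = 0.0763 − 0.0586 = 0.0177
F* = 703.63 · e^(0.0177 × 504/365) = 703.63 · e^0.024441 = 703.63 × 1.024742 = S$721.0392
Market S$692.76 < fair S$721.0392: forward underpriced → reverse cash-and-carry (short spot, go long the forward).
At maturity, profit = |F_mkt − F*| = |692.76 − 721.0392| = S$28.28 per share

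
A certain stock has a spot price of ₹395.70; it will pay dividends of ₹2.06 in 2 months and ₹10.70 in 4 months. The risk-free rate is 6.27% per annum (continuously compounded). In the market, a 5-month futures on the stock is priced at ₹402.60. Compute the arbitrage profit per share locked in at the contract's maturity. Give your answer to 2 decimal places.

PV(dividends) I = 2.06·e^(−0.0627·2/12) + 10.70·e^(−0.0627·4/12) = 12.5173
Fair futures F* = (S − I)·e^(rT) = (395.70 − 12.5173)·e^0.026125 = 383.1827 × 1.026469 = 393.3252
Market ₹402.60 > fair 393.3252: forward overpriced → cash-and-carry (borrow at r, buy the stock and collect the dividends, short the forward).
Profit at T = |F_mkt − F*| = |402.60 − 393.3252| = ₹9.27 per share

₹9.27 per share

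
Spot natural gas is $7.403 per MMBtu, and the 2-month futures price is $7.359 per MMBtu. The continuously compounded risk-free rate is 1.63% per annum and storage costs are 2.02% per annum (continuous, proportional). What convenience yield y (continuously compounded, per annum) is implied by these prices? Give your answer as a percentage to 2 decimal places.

F = S·e^((r+u−y)T) ⇒ (r+u−y) = ln(F/S)/T
ln(7.359/7.403) = -0.005961; /T ⇒ -0.035766
y = r + u − ln(F/S)/T = 0.0163 + 0.0202 + 0.035766 = 0.072266
y = 7.23%

7.23%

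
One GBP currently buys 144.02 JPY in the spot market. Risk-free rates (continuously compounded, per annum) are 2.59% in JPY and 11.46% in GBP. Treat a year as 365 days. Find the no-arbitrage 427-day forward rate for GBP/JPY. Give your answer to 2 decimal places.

F = S·e^((r_JPY − r_GBP)T) = 144.02 · e^((0.0259 − 0.1146) × 427/365)
= 144.02 · e^-0.103767 = 144.02 × 0.901435
F = 129.82 JPY per GBP

129.82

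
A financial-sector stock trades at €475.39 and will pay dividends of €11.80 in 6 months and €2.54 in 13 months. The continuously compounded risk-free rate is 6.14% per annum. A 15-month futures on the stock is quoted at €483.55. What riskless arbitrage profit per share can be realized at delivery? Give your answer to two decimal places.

PV(dividends) I = 11.80·e^(−0.0614·6/12) + 2.54·e^(−0.0614·13/12) = 13.8198
Fair futures F* = (S − I)·e^(rT) = (475.39 − 13.8198)·e^0.076750 = 461.5702 × 1.079772 = 498.3906
Market €483.55 < fair 498.3906: forward underpriced → reverse cash-and-carry (short the stock, invest proceeds at r, pay the dividends, go long the forward).
Profit at T = |F_mkt − F*| = |483.55 − 498.3906| = €14.84 per share

€14.84 per share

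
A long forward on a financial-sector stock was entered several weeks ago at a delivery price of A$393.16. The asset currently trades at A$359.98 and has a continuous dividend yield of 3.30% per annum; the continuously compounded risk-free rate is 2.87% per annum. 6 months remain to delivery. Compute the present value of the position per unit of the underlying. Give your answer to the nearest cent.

Current fair forward for the remaining 6 months: F = S·e^((r − q)·T), (r − q) = 0.0287 − 0.0330 = -0.0043
F = 359.98 · e^(-0.0043 × 6/12) = 359.98 × 0.997852 = 359.2068
Value of long forward = (F − K)·e^(−rT) = (359.2068 − 393.16) · e^(−0.0287·6/12)
= -33.9532 × 0.985752 = -33.47

-A$33.47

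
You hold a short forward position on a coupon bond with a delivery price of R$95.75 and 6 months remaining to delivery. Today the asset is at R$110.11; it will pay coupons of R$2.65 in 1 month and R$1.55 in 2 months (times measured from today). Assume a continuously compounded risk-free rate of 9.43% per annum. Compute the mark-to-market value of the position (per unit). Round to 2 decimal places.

-R$14.61

PV(remaining coupons) I = 2.65·e^(−0.0943·1/12) + 1.55·e^(−0.0943·2/12) = 4.1551
Current forward F = (S − I)·e^(rT) = (110.11 − 4.1551)·e^(0.0943·6/12) = 105.9549 × 1.048279 = 111.0703
Value (long) = (F − K)·e^(−rT) = (111.0703 − 95.75) × 0.953944 = 14.6147
Short position value = −(long value) = -R$14.61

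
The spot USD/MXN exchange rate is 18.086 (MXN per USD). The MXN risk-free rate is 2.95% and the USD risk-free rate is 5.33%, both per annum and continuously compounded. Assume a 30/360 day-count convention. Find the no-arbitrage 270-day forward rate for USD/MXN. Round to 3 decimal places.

17.766

F = S·e^((r_MXN − r_USD)T) = 18.086 · e^((0.0295 − 0.0533) × 270/360)
= 18.086 · e^-0.017850 = 18.086 × 0.982308
F = 17.766 MXN per USD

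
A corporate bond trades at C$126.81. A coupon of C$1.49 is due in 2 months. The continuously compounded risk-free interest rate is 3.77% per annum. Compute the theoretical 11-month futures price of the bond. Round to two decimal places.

PV(coupons) I = 1.49·e^(−0.0377·2/12)
I = 1.4807
F = (S − I)·e^(rT) = (126.81 − 1.4807) · e^(0.0377·11/12)
= 125.3293 · e^0.034558 = 125.3293 × 1.035162 = C$129.74

C$129.74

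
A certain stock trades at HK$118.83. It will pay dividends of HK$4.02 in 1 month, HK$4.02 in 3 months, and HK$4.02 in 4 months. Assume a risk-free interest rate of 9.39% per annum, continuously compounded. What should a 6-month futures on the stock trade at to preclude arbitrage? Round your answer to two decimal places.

HK$112.16

PV(dividends) I = 4.02·e^(−0.0939·1/12) + 4.02·e^(−0.0939·3/12) + 4.02·e^(−0.0939·4/12)
I = 3.9887 + 3.9267 + 3.8961 = 11.8115
F = (S − I)·e^(rT) = (118.83 − 11.8115) · e^(0.0939·6/12)
= 107.0185 · e^0.046950 = 107.0185 × 1.048070 = HK$112.16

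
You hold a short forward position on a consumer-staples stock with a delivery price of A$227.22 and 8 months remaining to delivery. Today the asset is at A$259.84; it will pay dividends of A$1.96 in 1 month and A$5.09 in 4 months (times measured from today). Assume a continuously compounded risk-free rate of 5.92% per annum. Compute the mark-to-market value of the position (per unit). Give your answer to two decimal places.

PV(remaining dividends) I = 1.96·e^(−0.0592·1/12) + 5.09·e^(−0.0592·4/12) = 6.9409
Current forward F = (S − I)·e^(rT) = (259.84 − 6.9409)·e^(0.0592·8/12) = 252.8991 × 1.040256 = 263.0798
Value (long) = (F − K)·e^(−rT) = (263.0798 − 227.22) × 0.961302 = 34.4721
Short position value = −(long value) = -A$34.47

-A$34.47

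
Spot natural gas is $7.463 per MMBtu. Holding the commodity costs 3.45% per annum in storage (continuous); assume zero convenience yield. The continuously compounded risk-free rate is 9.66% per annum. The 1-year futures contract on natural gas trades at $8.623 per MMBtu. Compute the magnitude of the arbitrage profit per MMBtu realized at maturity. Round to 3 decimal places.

$0.115 per MMBtu

Fair futures: F* = S·e^(carry·T), with carry = (r + u) = 0.0966 + 0.0345 = 0.1311
F* = 7.463 · e^(0.1311 × 1) = 7.463 · e^0.131100 = 7.463 × 1.140082 = $8.5084
Market $8.623 > fair $8.5084: forward overpriced → cash-and-carry (buy spot, short the forward).
At maturity, profit = |F_mkt − F*| = |8.623 − 8.5084| = $0.115 per MMBtu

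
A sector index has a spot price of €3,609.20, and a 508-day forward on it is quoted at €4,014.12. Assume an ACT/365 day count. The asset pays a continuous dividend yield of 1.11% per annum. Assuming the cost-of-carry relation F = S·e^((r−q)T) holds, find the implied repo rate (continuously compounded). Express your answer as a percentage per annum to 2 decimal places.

8.75%

From F = S·e^((r−q)T): (r − q) = ln(F/S)/T
ln(4014.12/3609.20) = ln(1.112191) = 0.106332
(r − q) = 0.106332 / (508/365) = 0.076400
r = ln(F/S)/T + q = 0.076400 + 0.0111 = 0.087500
r = 8.75%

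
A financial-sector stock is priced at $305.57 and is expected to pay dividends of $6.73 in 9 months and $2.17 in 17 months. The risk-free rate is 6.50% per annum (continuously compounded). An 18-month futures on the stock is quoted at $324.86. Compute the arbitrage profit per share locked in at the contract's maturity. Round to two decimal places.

PV(dividends) I = 6.73·e^(−0.0650·9/12) + 2.17·e^(−0.0650·17/12) = 8.3889
Fair futures F* = (S − I)·e^(rT) = (305.57 − 8.3889)·e^0.097500 = 297.1811 × 1.102411 = 327.6157
Market $324.86 < fair 327.6157: forward underpriced → reverse cash-and-carry (short the stock, invest proceeds at r, pay the dividends, go long the forward).
Profit at T = |F_mkt − F*| = |324.86 − 327.6157| = $2.76 per share

$2.76 per share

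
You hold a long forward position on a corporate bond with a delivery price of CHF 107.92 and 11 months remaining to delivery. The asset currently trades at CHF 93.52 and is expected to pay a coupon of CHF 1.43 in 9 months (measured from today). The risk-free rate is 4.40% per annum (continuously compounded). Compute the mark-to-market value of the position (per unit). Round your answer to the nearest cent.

-CHF 11.52

PV(remaining coupons) I = 1.43·e^(−0.0440·9/12) = 1.3836
Current forward F = (S − I)·e^(rT) = (93.52 − 1.3836)·e^(0.0440·11/12) = 92.1364 × 1.041158 = 95.9285
Value (long) = (F − K)·e^(−rT) = (95.9285 − 107.92) × 0.960469 = -11.5175
Value = -CHF 11.52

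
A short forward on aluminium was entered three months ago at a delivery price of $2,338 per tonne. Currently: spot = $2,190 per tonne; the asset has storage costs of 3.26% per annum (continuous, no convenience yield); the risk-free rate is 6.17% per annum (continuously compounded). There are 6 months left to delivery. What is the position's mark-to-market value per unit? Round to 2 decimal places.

Current fair forward for the remaining 6 months: F = S·e^((r + u)·T), (r + u) = 0.0617 + 0.0326 = 0.0943
F = 2190 · e^(0.0943 × 6/12) = 2190 × 1.04827924 = 2295.7315
Value of long forward = (F − K)·e^(−rT) = (2295.7315 − 2338) · e^(−0.0617·6/12)
= -42.2685 × 0.96962101 = -40.98
Short position value = −(long value) = $40.98

$40.98 per tonne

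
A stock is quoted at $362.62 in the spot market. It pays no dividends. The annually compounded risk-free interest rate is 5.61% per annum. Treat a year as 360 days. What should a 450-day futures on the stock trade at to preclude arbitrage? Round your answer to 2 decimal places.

F = S · (1+r)^T
= 362.62 × 1.070610
F = $388.22

$388.22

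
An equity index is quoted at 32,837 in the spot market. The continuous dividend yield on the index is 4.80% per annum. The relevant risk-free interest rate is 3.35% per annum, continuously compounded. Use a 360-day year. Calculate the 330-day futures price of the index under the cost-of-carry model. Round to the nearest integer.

32,403

F = S·e^((r − q)T) = 32837 · e^((0.0335 − 0.0480) × 330/360)
= 32837 · e^-0.013292 = 32837 × 0.986796
F = 32,403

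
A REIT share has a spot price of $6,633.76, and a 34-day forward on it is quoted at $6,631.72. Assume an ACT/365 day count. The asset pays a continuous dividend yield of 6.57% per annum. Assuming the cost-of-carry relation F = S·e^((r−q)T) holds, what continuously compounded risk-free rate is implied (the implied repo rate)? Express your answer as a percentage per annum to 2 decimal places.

From F = S·e^((r−q)T): (r − q) = ln(F/S)/T
ln(6631.72/6633.76) = ln(0.999692) = -0.000308
(r − q) = -0.000308 / (34/365) = -0.003306
r = ln(F/S)/T + q = -0.003306 + 0.0657 = 0.062394
r = 6.24%

6.24%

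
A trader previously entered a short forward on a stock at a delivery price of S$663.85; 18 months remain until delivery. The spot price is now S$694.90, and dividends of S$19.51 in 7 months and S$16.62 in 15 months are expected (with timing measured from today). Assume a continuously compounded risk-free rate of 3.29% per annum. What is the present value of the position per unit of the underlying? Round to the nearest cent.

PV(remaining dividends) I = 19.51·e^(−0.0329·7/12) + 16.62·e^(−0.0329·15/12) = 35.0895
Current forward F = (S − I)·e^(rT) = (694.90 − 35.0895)·e^(0.0329·18/12) = 659.8105 × 1.050588 = 693.1890
Value (long) = (F − K)·e^(−rT) = (693.1890 − 663.85) × 0.951848 = 27.9263
Short position value = −(long value) = -S$27.93

-S$27.93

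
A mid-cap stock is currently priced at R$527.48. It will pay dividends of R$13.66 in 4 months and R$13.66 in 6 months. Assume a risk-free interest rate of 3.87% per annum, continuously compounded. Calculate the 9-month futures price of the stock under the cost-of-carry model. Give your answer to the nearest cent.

R$515.34

PV(dividends) I = 13.66·e^(−0.0387·4/12) + 13.66·e^(−0.0387·6/12)
I = 13.4849 + 13.3982 = 26.8831
F = (S − I)·e^(rT) = (527.48 − 26.8831) · e^(0.0387·9/12)
= 500.5969 · e^0.029025 = 500.5969 × 1.029450 = R$515.34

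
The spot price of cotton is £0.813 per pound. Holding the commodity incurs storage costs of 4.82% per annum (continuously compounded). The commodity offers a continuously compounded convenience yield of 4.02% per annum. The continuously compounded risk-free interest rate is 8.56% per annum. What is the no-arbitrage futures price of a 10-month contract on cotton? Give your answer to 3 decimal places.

Net carry = r + u − y = 0.0856 + 0.0482 − 0.0402 = 0.0936
F = S·e^((r+u−y)T) = 0.813 · e^(0.0936 × 10/12) = 0.813 · e^0.078000
= 0.813 × 1.081123 = £0.879 per pound

£0.879 per pound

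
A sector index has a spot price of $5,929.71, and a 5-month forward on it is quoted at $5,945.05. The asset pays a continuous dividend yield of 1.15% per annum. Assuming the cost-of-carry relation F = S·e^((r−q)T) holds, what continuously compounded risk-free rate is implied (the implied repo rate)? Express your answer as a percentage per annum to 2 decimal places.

From F = S·e^((r−q)T): (r − q) = ln(F/S)/T
ln(5945.05/5929.71) = ln(1.002587) = 0.002584
(r − q) = 0.002584 / (5/12) = 0.006202
r = ln(F/S)/T + q = 0.006202 + 0.0115 = 0.017702
r = 1.77%

1.77%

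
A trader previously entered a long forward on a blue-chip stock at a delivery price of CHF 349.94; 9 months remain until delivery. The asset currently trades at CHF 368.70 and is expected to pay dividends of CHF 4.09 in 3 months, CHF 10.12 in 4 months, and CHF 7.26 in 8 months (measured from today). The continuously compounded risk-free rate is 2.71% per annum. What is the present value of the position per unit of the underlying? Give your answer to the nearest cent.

PV(remaining dividends) I = 4.09·e^(−0.0271·3/12) + 10.12·e^(−0.0271·4/12) + 7.26·e^(−0.0271·8/12) = 21.2214
Current forward F = (S − I)·e^(rT) = (368.70 − 21.2214)·e^(0.0271·9/12) = 347.4786 × 1.020533 = 354.6134
Value (long) = (F − K)·e^(−rT) = (354.6134 − 349.94) × 0.979880 = 4.5794
Value = CHF 4.58

CHF 4.58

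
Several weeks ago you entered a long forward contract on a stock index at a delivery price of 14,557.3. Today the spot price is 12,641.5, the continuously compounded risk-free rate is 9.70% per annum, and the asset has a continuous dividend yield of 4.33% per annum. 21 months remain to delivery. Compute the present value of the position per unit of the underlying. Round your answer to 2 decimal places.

Current fair forward for the remaining 21 months: F = S·e^((r − q)·T), (r − q) = 0.0970 − 0.0433 = 0.0537
F = 12641.5 · e^(0.0537 × 21/12) = 12641.5 × 1.09853228 = 13887.0958
Value of long forward = (F − K)·e^(−rT) = (13887.0958 − 14557.3) · e^(−0.0970·21/12)
= -670.2042 × 0.84387576 = -565.57

-565.57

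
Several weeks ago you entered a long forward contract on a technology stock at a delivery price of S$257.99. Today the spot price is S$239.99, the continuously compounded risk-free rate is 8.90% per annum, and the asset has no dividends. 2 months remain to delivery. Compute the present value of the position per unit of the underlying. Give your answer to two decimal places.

-S$14.20

Current fair forward for the remaining 2 months: F = S·e^(r·T), r = 0.0890
F = 239.99 · e^(0.0890 × 2/12) = 239.99 × 1.014944 = 243.5764
Value of long forward = (F − K)·e^(−rT) = (243.5764 − 257.99) · e^(−0.0890·2/12)
= -14.4136 × 0.985276 = -14.20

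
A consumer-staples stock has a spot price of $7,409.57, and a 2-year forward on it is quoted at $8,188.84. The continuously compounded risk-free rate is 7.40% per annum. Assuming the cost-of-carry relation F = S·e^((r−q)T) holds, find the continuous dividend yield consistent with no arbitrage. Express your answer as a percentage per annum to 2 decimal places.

2.40%

From F = S·e^((r−q)T): (r − q) = ln(F/S)/T
ln(8188.84/7409.57) = ln(1.105171) = 0.100000
(r − q) = 0.100000 / (2) = 0.050000
q = r − ln(F/S)/T = 0.0740 − 0.050000 = 0.024000
q = 2.40%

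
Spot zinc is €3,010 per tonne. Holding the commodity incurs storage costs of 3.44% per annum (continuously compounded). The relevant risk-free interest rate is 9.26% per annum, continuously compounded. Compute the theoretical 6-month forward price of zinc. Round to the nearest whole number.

€3,207 per tonne

Net carry = r + u − y = 0.0926 + 0.0344 − 0.0000 = 0.1270
F = S·e^((r+u−y)T) = 3010 · e^(0.1270 × 6/12) = 3010 · e^0.063500
= 3010 × 1.065559 = €3,207 per tonne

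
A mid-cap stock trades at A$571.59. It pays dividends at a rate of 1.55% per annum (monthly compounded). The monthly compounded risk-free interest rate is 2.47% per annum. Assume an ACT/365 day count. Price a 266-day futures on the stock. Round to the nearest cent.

F = S · (1+r/12)^(12T) / (1+q/12)^(12T)
= 571.59 × 1.018145 / 1.011353 = 571.59 × 1.006716
F = A$575.43

A$575.43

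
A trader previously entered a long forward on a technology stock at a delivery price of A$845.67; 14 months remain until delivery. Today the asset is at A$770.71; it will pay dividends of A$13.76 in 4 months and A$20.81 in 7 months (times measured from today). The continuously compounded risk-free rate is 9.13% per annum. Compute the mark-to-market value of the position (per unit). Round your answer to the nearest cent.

PV(remaining dividends) I = 13.76·e^(−0.0913·4/12) + 20.81·e^(−0.0913·7/12) = 33.0782
Current forward F = (S − I)·e^(rT) = (770.71 − 33.0782)·e^(0.0913·14/12) = 737.6318 × 1.112396 = 820.5387
Value (long) = (F − K)·e^(−rT) = (820.5387 − 845.67) × 0.898960 = -22.5920
Value = -A$22.59

-A$22.59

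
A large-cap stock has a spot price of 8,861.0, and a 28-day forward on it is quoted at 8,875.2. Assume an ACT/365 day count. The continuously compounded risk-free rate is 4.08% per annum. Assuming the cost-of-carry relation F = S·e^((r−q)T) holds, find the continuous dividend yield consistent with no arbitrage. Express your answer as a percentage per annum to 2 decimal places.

From F = S·e^((r−q)T): (r − q) = ln(F/S)/T
ln(8875.2/8861.0) = ln(1.001603) = 0.001602
(r − q) = 0.001602 / (28/365) = 0.020883
q = r − ln(F/S)/T = 0.0408 − 0.020883 = 0.019917
q = 1.99%

1.99%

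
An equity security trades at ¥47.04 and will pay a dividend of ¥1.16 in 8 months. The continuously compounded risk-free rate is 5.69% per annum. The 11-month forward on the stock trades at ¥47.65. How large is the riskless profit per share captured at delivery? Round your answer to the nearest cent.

PV(dividends) I = 1.16·e^(−0.0569·8/12) = 1.1168
Fair forward F* = (S − I)·e^(rT) = (47.04 − 1.1168)·e^0.052158 = 45.9232 × 1.053542 = 48.3820
Market ¥47.65 < fair 48.3820: forward underpriced → reverse cash-and-carry (short the stock, invest proceeds at r, pay the dividends, go long the forward).
Profit at T = |F_mkt − F*| = |47.65 − 48.3820| = ¥0.73 per share

¥0.73 per share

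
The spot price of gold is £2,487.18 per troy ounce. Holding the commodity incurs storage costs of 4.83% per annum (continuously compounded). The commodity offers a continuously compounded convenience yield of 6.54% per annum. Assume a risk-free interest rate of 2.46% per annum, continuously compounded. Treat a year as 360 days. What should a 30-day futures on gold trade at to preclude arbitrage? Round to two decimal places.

£2,488.73 per troy ounce

Net carry = r + u − y = 0.0246 + 0.0483 − 0.0654 = 0.0075
F = S·e^((r+u−y)T) = 2487.18 · e^(0.0075 × 30/360) = 2487.18 · e^0.00062500
= 2487.18 × 1.00062520 = £2,488.73 per troy ounce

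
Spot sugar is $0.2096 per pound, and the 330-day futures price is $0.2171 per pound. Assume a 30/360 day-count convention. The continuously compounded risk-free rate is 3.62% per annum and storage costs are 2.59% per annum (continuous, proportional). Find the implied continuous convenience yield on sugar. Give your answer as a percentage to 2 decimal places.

F = S·e^((r+u−y)T) ⇒ (r+u−y) = ln(F/S)/T
ln(0.2171/0.2096) = 0.035157; /T ⇒ 0.038353
y = r + u − ln(F/S)/T = 0.0362 + 0.0259 − 0.038353 = 0.023747
y = 2.37%

2.37%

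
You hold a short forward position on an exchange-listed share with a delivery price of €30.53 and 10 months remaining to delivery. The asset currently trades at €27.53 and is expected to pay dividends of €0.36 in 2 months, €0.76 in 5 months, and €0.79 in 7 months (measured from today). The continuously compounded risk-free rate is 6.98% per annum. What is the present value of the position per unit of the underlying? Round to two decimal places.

€3.13

PV(remaining dividends) I = 0.36·e^(−0.0698·2/12) + 0.76·e^(−0.0698·5/12) + 0.79·e^(−0.0698·7/12) = 1.8525
Current forward F = (S − I)·e^(rT) = (27.53 − 1.8525)·e^(0.0698·10/12) = 25.6775 × 1.059892 = 27.2154
Value (long) = (F − K)·e^(−rT) = (27.2154 − 30.53) × 0.943493 = -3.1273
Short position value = −(long value) = €3.13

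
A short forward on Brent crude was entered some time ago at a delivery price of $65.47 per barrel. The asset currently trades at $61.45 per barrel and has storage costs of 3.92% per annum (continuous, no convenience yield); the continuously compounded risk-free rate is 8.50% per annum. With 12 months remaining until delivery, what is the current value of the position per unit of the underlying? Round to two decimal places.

Current fair forward for the remaining 12 months: F = S·e^((r + u)·T), (r + u) = 0.0850 + 0.0392 = 0.1242
F = 61.45 · e^(0.1242 × 12/12) = 61.45 × 1.132242 = 69.5763
Value of long forward = (F − K)·e^(−rT) = (69.5763 − 65.47) · e^(−0.0850·12/12)
= 4.1063 × 0.918512 = 3.77
Short position value = −(long value) = -$3.77

-$3.77 per barrel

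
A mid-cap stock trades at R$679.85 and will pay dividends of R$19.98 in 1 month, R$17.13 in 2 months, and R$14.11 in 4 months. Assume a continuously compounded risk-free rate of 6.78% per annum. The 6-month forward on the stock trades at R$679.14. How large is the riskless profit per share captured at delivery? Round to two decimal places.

R$28.19 per share

PV(dividends) I = 19.98·e^(−0.0678·1/12) + 17.13·e^(−0.0678·2/12) + 14.11·e^(−0.0678·4/12) = 50.5996
Fair forward F* = (S − I)·e^(rT) = (679.85 − 50.5996)·e^0.033900 = 629.2504 × 1.034481 = 650.9476
Market R$679.14 > fair 650.9476: forward overpriced → cash-and-carry (borrow at r, buy the stock and collect the dividends, short the forward).
Profit at T = |F_mkt − F*| = |679.14 − 650.9476| = R$28.19 per share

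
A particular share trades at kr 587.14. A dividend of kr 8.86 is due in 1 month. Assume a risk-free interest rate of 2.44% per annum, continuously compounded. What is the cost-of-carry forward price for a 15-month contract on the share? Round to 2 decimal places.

kr 596.21

PV(dividends) I = 8.86·e^(−0.0244·1/12)
I = 8.8420
F = (S − I)·e^(rT) = (587.14 − 8.8420) · e^(0.0244·15/12)
= 578.2980 · e^0.030500 = 578.2980 × 1.030970 = kr 596.21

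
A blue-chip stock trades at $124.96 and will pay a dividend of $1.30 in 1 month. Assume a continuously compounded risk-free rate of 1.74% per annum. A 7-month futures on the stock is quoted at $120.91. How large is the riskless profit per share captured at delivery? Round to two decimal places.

PV(dividends) I = 1.30·e^(−0.0174·1/12) = 1.2981
Fair futures F* = (S − I)·e^(rT) = (124.96 − 1.2981)·e^0.010150 = 123.6619 × 1.010202 = 124.9235
Market $120.91 < fair 124.9235: forward underpriced → reverse cash-and-carry (short the stock, invest proceeds at r, pay the dividends, go long the forward).
Profit at T = |F_mkt − F*| = |120.91 − 124.9235| = $4.01 per share

$4.01 per share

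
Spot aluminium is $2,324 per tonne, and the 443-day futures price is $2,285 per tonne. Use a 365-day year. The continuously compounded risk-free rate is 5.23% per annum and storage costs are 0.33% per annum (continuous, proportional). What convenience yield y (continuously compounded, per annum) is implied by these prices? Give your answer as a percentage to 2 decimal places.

F = S·e^((r+u−y)T) ⇒ (r+u−y) = ln(F/S)/T
ln(2285/2324) = -0.016924; /T ⇒ -0.013944
y = r + u − ln(F/S)/T = 0.0523 + 0.0033 + 0.013944 = 0.069544
y = 6.95%

6.95%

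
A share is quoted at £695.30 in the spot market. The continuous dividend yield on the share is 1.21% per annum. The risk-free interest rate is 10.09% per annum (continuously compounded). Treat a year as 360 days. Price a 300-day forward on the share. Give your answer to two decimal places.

£748.70

F = S·e^((r − q)T) = 695.30 · e^((0.1009 − 0.0121) × 300/360)
= 695.30 · e^0.074000 = 695.30 × 1.076807
F = £748.70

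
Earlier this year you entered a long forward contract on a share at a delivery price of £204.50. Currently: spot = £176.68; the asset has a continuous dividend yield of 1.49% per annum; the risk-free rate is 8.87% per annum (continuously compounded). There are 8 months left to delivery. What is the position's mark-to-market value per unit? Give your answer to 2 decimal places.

-£17.82

Current fair forward for the remaining 8 months: F = S·e^((r − q)·T), (r − q) = 0.0887 − 0.0149 = 0.0738
F = 176.68 · e^(0.0738 × 8/12) = 176.68 × 1.050430 = 185.5900
Value of long forward = (F − K)·e^(−rT) = (185.5900 − 204.50) · e^(−0.0887·8/12)
= -18.9100 × 0.942581 = -17.82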